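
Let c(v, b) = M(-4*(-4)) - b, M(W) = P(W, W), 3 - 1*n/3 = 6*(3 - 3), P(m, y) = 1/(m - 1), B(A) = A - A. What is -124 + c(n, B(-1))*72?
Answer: -596/5 ≈ -119.20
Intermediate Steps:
B(A) = 0
P(m, y) = 1/(-1 + m)
n = 9 (n = 9 - 18*(3 - 3) = 9 - 18*0 = 9 - 3*0 = 9 + 0 = 9)
M(W) = 1/(-1 + W)
c(v, b) = 1/15 - b (c(v, b) = 1/(-1 - 4*(-4)) - b = 1/(-1 + 16) - b = 1/15 - b)
-124 + c(n, B(-1))*72 = -124 + (1/15 - 1*0)*72 = -124 + (1/15 + 0)*72 = -124 + (1/15)*72 = -124 + 24/5 = -596/5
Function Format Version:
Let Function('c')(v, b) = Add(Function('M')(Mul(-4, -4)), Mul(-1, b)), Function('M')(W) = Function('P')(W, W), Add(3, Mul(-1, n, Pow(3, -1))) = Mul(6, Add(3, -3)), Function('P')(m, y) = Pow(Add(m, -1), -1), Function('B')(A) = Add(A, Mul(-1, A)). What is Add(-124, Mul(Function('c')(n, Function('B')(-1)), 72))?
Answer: Rational(-596, 5) ≈ -119.20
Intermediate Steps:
Function('B')(A) = 0
Function('P')(m, y) = Pow(Add(-1, m), -1)
n = 9 (n = Add(9, Mul(-3, Mul(6, Add(3, -3)))) = Add(9, Mul(-3, Mul(6, 0))) = Add(9, Mul(-3, 0)) = Add(9, 0) = 9)
Function('M')(W) = Pow(Add(-1, W), -1)
Function('c')(v, b) = Add(Rational(1, 15), Mul(-1, b)) (Function('c')(v, b) = Add(Pow(Add(-1, Mul(-4, -4)), -1), Mul(-1, b)) = Add(Pow(Add(-1, 16), -1), Mul(-1, b)) = Add(Pow(15, -1), Mul(-1, b)) = Add(Rational(1, 15), Mul(-1, b)))
Add(-124, Mul(Function('c')(n, Function('B')(-1)), 72)) = Add(-124, Mul(Add(Rational(1, 15), Mul(-1, 0)), 72)) = Add(-124, Mul(Add(Rational(1, 15), 0), 72)) = Add(-124, Mul(Rational(1, 15), 72)) = Add(-124, Rational(24, 5)) = Rational(-596, 5)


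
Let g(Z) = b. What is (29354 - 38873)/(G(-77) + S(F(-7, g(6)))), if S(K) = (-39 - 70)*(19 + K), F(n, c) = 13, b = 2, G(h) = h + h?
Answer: 3173/1214 ≈ 2.6137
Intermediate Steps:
G(h) = 2*h
g(Z) = 2
S(K) = -2071 - 109*K (S(K) = -109*(19 + K) = -2071 - 109*K)
(29354 - 38873)/(G(-77) + S(F(-7, g(6)))) = (29354 - 38873)/(2*(-77) + (-2071 - 109*13)) = -9519/(-154 + (-2071 - 1417)) = -9519/(-154 - 3488) = -9519/(-3642) = -9519*(-1/3642) = 3173/1214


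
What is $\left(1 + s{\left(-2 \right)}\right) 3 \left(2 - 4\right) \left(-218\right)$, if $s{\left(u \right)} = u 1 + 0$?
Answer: $-1308$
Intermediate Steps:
$s{\left(u \right)} = u$ ($s{\left(u \right)} = u + 0 = u$)
$\left(1 + s{\left(-2 \right)}\right) 3 \left(2 - 4\right) \left(-218\right) = \left(1 - 2\right) 3 \left(2 - 4\right) \left(-218\right) = - 3 \left(-2\right) \left(-218\right) = \left(-1\right) \left(-6\right) \left(-218\right) = 6 \left(-218\right) = -1308$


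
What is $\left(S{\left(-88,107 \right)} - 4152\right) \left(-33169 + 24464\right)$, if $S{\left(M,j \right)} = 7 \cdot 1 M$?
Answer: $41505440$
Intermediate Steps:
$S{\left(M,j \right)} = 7 M$
$\left(S{\left(-88,107 \right)} - 4152\right) \left(-33169 + 24464\right) = \left(7 \left(-88\right) - 4152\right) \left(-33169 + 24464\right) = \left(-616 - 4152\right) \left(-8705\right) = \left(-4768\right) \left(-8705\right) = 41505440$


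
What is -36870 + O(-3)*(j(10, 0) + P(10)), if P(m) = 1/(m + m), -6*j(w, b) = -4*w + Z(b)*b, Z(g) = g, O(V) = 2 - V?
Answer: -442037/12 ≈ -36836.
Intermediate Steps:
j(w, b) = -b**2/6 + 2*w/3 (j(w, b) = -(-4*w + b*b)/6 = -(-4*w + b**2)/6 = -(b**2 - 4*w)/6 = -b**2/6 + 2*w/3)
P(m) = 1/(2*m)
-36870 + O(-3)*(j(10, 0) + P(10)) = -36870 + (2 - 1*(-3))*((-1/6*0**2 + (2/3)*10) + (1/2)/10) = -36870 + (2 + 3)*((-1/6*0 + 20/3) + (1/2)*(1/10)) = -36870 + 5*((0 + 20/3) + 1/20) = -36870 + 5*(20/3 + 1/20) = -36870 + 5*(403/60) = -36870 + 403/12 = -442037/12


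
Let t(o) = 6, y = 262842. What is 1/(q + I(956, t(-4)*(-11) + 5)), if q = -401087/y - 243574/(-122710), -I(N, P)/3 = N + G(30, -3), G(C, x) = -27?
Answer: -16126670910/44937629780401 ≈ -0.00035887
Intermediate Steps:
I(N, P) = 81 - 3*N (I(N, P) = -3*(N - 27) = -3*(-27 + N) = 81 - 3*N)
q = 7402045769/16126670910 (q = -401087/262842 - 243574/(-122710) = -401087*1/262842 - 243574*(-1/122710) = -401087/262842 + 121787/61355 = 7402045769/16126670910 ≈ 0.45899)
1/(q + I(956, t(-4)*(-11) + 5)) = 1/(7402045769/16126670910 + (81 - 3*956)) = 1/(7402045769/16126670910 + (81 - 2868)) = 1/(7402045769/16126670910 - 2787) = 1/(-44937629780401/16126670910) = -16126670910/44937629780401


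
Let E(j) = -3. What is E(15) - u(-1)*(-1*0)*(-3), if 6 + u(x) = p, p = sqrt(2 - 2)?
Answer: -3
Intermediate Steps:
p = 0 (p = sqrt(0) = 0)
u(x) = -6 (u(x) = -6 + 0 = -6)
E(15) - u(-1)*(-1*0)*(-3) = -3 - (-(-6)*0)*(-3) = -3 - (-6*0)*(-3) = -3 - 0*(-3) = -3 - 1*0 = -3 + 0 = -3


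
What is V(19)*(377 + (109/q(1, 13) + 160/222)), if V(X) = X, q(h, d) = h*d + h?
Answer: 11382463/1554 ≈ 7324.6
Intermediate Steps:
q(h, d) = h + d*h (q(h, d) = d*h + h = h + d*h)
V(19)*(377 + (109/q(1, 13) + 160/222)) = 19*(377 + (109/((1*(1 + 13))) + 160/222)) = 19*(377 + (109/((1*14)) + 160*(1/222))) = 19*(377 + (109/14 + 80/111)) = 19*(377 + 13219/1554) = 19*(599077/1554) = 11382463/1554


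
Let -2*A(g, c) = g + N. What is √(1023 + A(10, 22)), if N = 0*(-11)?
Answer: √1018 ≈ 31.906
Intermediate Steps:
N = 0
A(g, c) = -g/2 (A(g, c) = -(g + 0)/2 = -g/2)
√(1023 + A(10, 22)) = √(1023 - ½*10) = √(1023 - 5) = √1018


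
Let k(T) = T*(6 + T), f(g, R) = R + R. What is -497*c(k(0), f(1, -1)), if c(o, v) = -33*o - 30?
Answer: 14910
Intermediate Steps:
f(g, R) = 2*R
c(o, v) = -30 - 33*o
-497*c(k(0), f(1, -1)) = -497*(-30 - 0*(6 + 0)) = -497*(-30 - 0*6) = -497*(-30 - 33*0) = -497*(-30 + 0) = -497*(-30) = 14910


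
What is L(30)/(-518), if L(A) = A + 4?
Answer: -17/259 ≈ -0.065637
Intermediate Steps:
L(A) = 4 + A
L(30)/(-518) = (4 + 30)/(-518) = 34*(-1/518) = -17/259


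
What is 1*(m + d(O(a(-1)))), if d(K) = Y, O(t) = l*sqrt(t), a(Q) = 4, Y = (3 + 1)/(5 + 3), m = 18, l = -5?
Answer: 37/2 ≈ 18.500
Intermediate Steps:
Y = 1/2 (Y = 4/8 = 4*(1/8) = 1/2 ≈ 0.50000)
O(t) = -5*sqrt(t)
d(K) = 1/2
1*(m + d(O(a(-1)))) = 1*(18 + 1/2) = 1*(37/2) = 37/2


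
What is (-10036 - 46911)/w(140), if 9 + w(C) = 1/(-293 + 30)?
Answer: 14977061/2368 ≈ 6324.8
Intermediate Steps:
w(C) = -2368/263 (w(C) = -9 + 1/(-293 + 30) = -9 + 1/(-263) = -9 - 1/263 = -2368/263)
(-10036 - 46911)/w(140) = (-10036 - 46911)/(-2368/263) = -56947*(-263/2368) = 14977061/2368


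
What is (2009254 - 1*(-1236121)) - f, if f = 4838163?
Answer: -1592788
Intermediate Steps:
(2009254 - 1*(-1236121)) - f = (2009254 - 1*(-1236121)) - 1*4838163 = (2009254 + 1236121) - 4838163 = 3245375 - 4838163 = -1592788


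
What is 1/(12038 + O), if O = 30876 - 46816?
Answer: -1/3902 ≈ -0.00025628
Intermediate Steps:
O = -15940
1/(12038 + O) = 1/(12038 - 15940) = 1/(-3902) = -1/3902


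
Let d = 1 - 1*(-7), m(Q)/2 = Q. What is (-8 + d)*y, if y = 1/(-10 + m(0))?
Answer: 0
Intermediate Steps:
m(Q) = 2*Q
d = 8 (d = 1 + 7 = 8)
y = -⅒ (y = 1/(-10 + 2*0) = 1/(-10 + 0) = 1/(-10) = -⅒ ≈ -0.10000)
(-8 + d)*y = (-8 + 8)*(-⅒) = 0*(-⅒) = 0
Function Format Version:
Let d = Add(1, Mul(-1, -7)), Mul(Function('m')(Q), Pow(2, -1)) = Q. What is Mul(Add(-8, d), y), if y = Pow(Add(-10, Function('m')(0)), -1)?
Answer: 0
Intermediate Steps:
Function('m')(Q) = Mul(2, Q)
d = 8 (d = Add(1, 7) = 8)
y = Rational(-1, 10) (y = Pow(Add(-10, Mul(2, 0)), -1) = Pow(Add(-10, 0), -1) = Pow(-10, -1) = Rational(-1, 10) ≈ -0.10000)
Mul(Add(-8, d), y) = Mul(Add(-8, 8), Rational(-1, 10)) = Mul(0, Rational(-1, 10)) = 0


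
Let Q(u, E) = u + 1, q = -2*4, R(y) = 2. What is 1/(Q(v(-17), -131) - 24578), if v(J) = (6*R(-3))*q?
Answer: -1/24673 ≈ -4.0530e-5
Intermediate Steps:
q = -8
v(J) = -96 (v(J) = (6*2)*(-8) = 12*(-8) = -96)
Q(u, E) = 1 + u
1/(Q(v(-17), -131) - 24578) = 1/((1 - 96) - 24578) = 1/(-95 - 24578) = 1/(-24673) = -1/24673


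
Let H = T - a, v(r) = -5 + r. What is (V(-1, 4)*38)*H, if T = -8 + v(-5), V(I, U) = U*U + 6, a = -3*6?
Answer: 0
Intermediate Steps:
a = -18
V(I, U) = 6 + U**2 (V(I, U) = U**2 + 6 = 6 + U**2)
T = -18 (T = -8 + (-5 - 5) = -8 - 10 = -18)
H = 0 (H = -18 - 1*(-18) = -18 + 18 = 0)
(V(-1, 4)*38)*H = ((6 + 4**2)*38)*0 = ((6 + 16)*38)*0 = (22*38)*0 = 836*0 = 0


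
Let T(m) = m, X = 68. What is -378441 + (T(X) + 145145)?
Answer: -233228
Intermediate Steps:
-378441 + (T(X) + 145145) = -378441 + (68 + 145145) = -378441 + 145213 = -233228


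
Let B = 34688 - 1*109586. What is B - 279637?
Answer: -354535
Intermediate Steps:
B = -74898 (B = 34688 - 109586 = -74898)
B - 279637 = -74898 - 279637 = -354535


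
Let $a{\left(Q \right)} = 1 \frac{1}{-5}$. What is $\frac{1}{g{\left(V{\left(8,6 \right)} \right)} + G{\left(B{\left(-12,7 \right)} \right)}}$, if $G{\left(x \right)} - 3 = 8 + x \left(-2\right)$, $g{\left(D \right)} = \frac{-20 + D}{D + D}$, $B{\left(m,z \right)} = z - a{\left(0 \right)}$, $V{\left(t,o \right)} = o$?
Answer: $- \frac{30}{137} \approx -0.21898$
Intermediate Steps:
$a{\left(Q \right)} = - \frac{1}{5}$ ($a{\left(Q \right)} = 1 \left(- \frac{1}{5}\right) = - \frac{1}{5}$)
$B{\left(m,z \right)} = \frac{1}{5} + z$ ($B{\left(m,z \right)} = z - - \frac{1}{5} = z + \frac{1}{5} = \frac{1}{5} + z$)
$g{\left(D \right)} = \frac{-20 + D}{2 D}$
$G{\left(x \right)} = 11 - 2 x$ ($G{\left(x \right)} = 3 + \left(8 + x \left(-2\right)\right) = 3 - \left(-8 + 2 x\right) = 11 - 2 x$)
$\frac{1}{g{\left(V{\left(8,6 \right)} \right)} + G{\left(B{\left(-12,7 \right)} \right)}} = \frac{1}{\frac{-20 + 6}{2 \cdot 6} + \left(11 - 2 \left(\frac{1}{5} + 7\right)\right)} = \frac{1}{\frac{1}{2} \cdot \frac{1}{6} \left(-14\right) + \left(11 - \frac{72}{5}\right)} = \frac{1}{- \frac{7}{6} + \left(11 - \frac{72}{5}\right)} = \frac{1}{- \frac{7}{6} - \frac{17}{5}} = \frac{1}{- \frac{137}{30}} = - \frac{30}{137}$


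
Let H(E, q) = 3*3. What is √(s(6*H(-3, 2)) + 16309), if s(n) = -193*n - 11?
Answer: 2*√1469 ≈ 76.655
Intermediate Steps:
H(E, q) = 9
s(n) = -11 - 193*n
√(s(6*H(-3, 2)) + 16309) = √((-11 - 1158*9) + 16309) = √((-11 - 193*54) + 16309) = √((-11 - 10422) + 16309) = √(-10433 + 16309) = √5876 = 2*√1469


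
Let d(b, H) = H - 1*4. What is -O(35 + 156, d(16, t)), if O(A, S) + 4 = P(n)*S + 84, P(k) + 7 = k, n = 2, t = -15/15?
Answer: -105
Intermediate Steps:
t = -1 (t = -15*1/15 = -1)
P(k) = -7 + k
d(b, H) = -4 + H (d(b, H) = H - 4 = -4 + H)
O(A, S) = 80 - 5*S (O(A, S) = -4 + ((-7 + 2)*S + 84) = -4 + (-5*S + 84) = -4 + (84 - 5*S) = 80 - 5*S)
-O(35 + 156, d(16, t)) = -(80 - 5*(-4 - 1)) = -(80 - 5*(-5)) = -(80 + 25) = -1*105 = -105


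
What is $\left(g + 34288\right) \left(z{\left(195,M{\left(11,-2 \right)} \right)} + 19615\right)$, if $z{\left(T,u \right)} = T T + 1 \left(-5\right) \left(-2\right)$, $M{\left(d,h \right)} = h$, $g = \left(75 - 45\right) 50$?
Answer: $2063178200$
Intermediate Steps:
$g = 1500$ ($g = 30 \cdot 50 = 1500$)
$z{\left(T,u \right)} = 10 + T^{2}$ ($z{\left(T,u \right)} = T^{2} - -10 = T^{2} + 10 = 10 + T^{2}$)
$\left(g + 34288\right) \left(z{\left(195,M{\left(11,-2 \right)} \right)} + 19615\right) = \left(1500 + 34288\right) \left(\left(10 + 195^{2}\right) + 19615\right) = 35788 \left(\left(10 + 38025\right) + 19615\right) = 35788 \left(38035 + 19615\right) = 35788 \cdot 57650 = 2063178200$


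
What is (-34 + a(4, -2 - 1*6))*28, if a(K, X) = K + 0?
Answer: -840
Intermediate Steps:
a(K, X) = K
(-34 + a(4, -2 - 1*6))*28 = (-34 + 4)*28 = -30*28 = -840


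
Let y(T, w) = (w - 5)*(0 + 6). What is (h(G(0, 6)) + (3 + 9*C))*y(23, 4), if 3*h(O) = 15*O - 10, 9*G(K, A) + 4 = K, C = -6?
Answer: 1018/3 ≈ 339.33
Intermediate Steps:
G(K, A) = -4/9 + K/9
y(T, w) = -30 + 6*w (y(T, w) = (-5 + w)*6 = -30 + 6*w)
h(O) = -10/3 + 5*O (h(O) = (15*O - 10)/3 = (-10 + 15*O)/3 = -10/3 + 5*O)
(h(G(0, 6)) + (3 + 9*C))*y(23, 4) = ((-10/3 + 5*(-4/9 + (⅑)*0)) + (3 + 9*(-6)))*(-30 + 6*4) = ((-10/3 + 5*(-4/9 + 0)) + (3 - 54))*(-30 + 24) = ((-10/3 + 5*(-4/9)) - 51)*(-6) = ((-10/3 - 20/9) - 51)*(-6) = (-50/9 - 51)*(-6) = -509/9*(-6) = 1018/3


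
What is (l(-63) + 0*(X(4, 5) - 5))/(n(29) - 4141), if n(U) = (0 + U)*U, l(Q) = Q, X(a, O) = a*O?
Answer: 21/1100 ≈ 0.019091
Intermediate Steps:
X(a, O) = O*a
n(U) = U**2 (n(U) = U*U = U**2)
(l(-63) + 0*(X(4, 5) - 5))/(n(29) - 4141) = (-63 + 0*(5*4 - 5))/(29**2 - 4141) = (-63 + 0*(20 - 5))/(841 - 4141) = (-63 + 0*15)/(-3300) = (-63 + 0)*(-1/3300) = -63*(-1/3300) = 21/1100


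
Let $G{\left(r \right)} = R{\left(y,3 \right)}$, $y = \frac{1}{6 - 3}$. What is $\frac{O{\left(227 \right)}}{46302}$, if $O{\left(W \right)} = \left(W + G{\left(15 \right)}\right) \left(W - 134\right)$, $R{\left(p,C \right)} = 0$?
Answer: $\frac{7037}{15434} \approx 0.45594$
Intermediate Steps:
$y = \frac{1}{3} \approx 0.33333$
$G{\left(r \right)} = 0$
$O{\left(W \right)} = W \left(-134 + W\right)$ ($O{\left(W \right)} = \left(W + 0\right) \left(W - 134\right) = W \left(-134 + W\right)$)
$\frac{O{\left(227 \right)}}{46302} = \frac{227 \left(-134 + 227\right)}{46302} = 227 \cdot 93 \cdot \frac{1}{46302} = 21111 \cdot \frac{1}{46302} = \frac{7037}{15434}$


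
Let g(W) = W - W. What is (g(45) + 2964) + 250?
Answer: 3214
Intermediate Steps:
g(W) = 0
(g(45) + 2964) + 250 = (0 + 2964) + 250 = 2964 + 250 = 3214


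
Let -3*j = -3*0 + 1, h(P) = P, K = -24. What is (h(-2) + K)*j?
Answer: 26/3 ≈ 8.6667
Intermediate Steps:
j = -1/3 (j = -(-3*0 + 1)/3 = -(0 + 1)/3 = -1/3*1 = -1/3 ≈ -0.33333)
(h(-2) + K)*j = (-2 - 24)*(-1/3) = -26*(-1/3) = 26/3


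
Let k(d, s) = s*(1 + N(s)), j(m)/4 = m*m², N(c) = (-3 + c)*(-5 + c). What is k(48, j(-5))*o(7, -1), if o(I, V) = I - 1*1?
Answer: -762048000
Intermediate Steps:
N(c) = (-5 + c)*(-3 + c)
o(I, V) = -1 + I (o(I, V) = I - 1 = -1 + I)
j(m) = 4*m³ (j(m) = 4*(m*m²) = 4*m³)
k(d, s) = s*(16 + s² - 8*s) (k(d, s) = s*(1 + (15 + s² - 8*s)) = s*(16 + s² - 8*s))
k(48, j(-5))*o(7, -1) = ((4*(-5)³)*(16 + (4*(-5)³)² - 32*(-5)³))*(-1 + 7) = ((4*(-125))*(16 + (4*(-125))² - 32*(-125)))*6 = -500*(16 + (-500)² - 8*(-500))*6 = -500*(16 + 250000 + 4000)*6 = -500*254016*6 = -127008000*6 = -762048000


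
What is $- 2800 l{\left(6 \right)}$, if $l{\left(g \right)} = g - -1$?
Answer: $-19600$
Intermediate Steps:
$l{\left(g \right)} = 1 + g$ ($l{\left(g \right)} = g + 1 = 1 + g$)
$- 2800 l{\left(6 \right)} = - 2800 \left(1 + 6\right) = \left(-2800\right) 7 = -19600$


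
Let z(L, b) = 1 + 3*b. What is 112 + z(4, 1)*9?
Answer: 148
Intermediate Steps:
112 + z(4, 1)*9 = 112 + (1 + 3*1)*9 = 112 + (1 + 3)*9 = 112 + 4*9 = 112 + 36 = 148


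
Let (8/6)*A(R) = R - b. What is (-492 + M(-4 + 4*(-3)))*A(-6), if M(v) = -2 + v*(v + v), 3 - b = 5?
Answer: -54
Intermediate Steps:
b = -2 (b = 3 - 1*5 = 3 - 5 = -2)
A(R) = 3/2 + 3*R/4 (A(R) = 3*(R - 1*(-2))/4 = 3*(R + 2)/4 = 3*(2 + R)/4 = 3/2 + 3*R/4)
M(v) = -2 + 2*v² (M(v) = -2 + v*(2*v) = -2 + 2*v²)
(-492 + M(-4 + 4*(-3)))*A(-6) = (-492 + (-2 + 2*(-4 + 4*(-3))²))*(3/2 + (¾)*(-6)) = (-492 + (-2 + 2*(-4 - 12)²))*(3/2 - 9/2) = (-492 + (-2 + 2*(-16)²))*(-3) = (-492 + (-2 + 2*256))*(-3) = (-492 + (-2 + 512))*(-3) = (-492 + 510)*(-3) = 18*(-3) = -54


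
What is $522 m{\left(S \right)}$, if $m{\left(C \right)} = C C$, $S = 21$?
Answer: $230202$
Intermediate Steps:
$m{\left(C \right)} = C^{2}$
$522 m{\left(S \right)} = 522 \cdot 21^{2} = 522 \cdot 441 = 230202$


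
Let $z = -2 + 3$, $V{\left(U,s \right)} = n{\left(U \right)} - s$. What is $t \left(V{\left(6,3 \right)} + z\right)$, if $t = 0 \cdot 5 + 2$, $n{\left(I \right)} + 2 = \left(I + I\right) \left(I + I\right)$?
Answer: $280$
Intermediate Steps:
$n{\left(I \right)} = -2 + 4 I^{2}$ ($n{\left(I \right)} = -2 + \left(I + I\right) \left(I + I\right) = -2 + 2 I 2 I = -2 + 4 I^{2}$)
$V{\left(U,s \right)} = -2 - s + 4 U^{2}$ ($V{\left(U,s \right)} = \left(-2 + 4 U^{2}\right) - s = -2 - s + 4 U^{2}$)
$z = 1$
$t = 2$ ($t = 0 + 2 = 2$)
$t \left(V{\left(6,3 \right)} + z\right) = 2 \left(\left(-2 - 3 + 4 \cdot 6^{2}\right) + 1\right) = 2 \left(\left(-2 - 3 + 4 \cdot 36\right) + 1\right) = 2 \left(\left(-2 - 3 + 144\right) + 1\right) = 2 \left(139 + 1\right) = 2 \cdot 140 = 280$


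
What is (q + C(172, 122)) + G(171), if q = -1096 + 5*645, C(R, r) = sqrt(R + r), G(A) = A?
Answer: 2300 + 7*sqrt(6) ≈ 2317.1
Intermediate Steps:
q = 2129 (q = -1096 + 3225 = 2129)
(q + C(172, 122)) + G(171) = (2129 + sqrt(172 + 122)) + 171 = (2129 + sqrt(294)) + 171 = (2129 + 7*sqrt(6)) + 171 = 2300 + 7*sqrt(6)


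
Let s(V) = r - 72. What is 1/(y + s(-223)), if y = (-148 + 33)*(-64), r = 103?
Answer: 1/7391 ≈ 0.00013530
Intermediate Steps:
s(V) = 31 (s(V) = 103 - 72 = 31)
y = 7360 (y = -115*(-64) = 7360)
1/(y + s(-223)) = 1/(7360 + 31) = 1/7391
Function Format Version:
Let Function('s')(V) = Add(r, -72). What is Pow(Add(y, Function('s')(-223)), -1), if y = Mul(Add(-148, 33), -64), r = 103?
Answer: Rational(1, 7391) ≈ 0.00013530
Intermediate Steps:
Function('s')(V) = 31 (Function('s')(V) = Add(103, -72) = 31)
y = 7360 (y = Mul(-115, -64) = 7360)
Pow(Add(y, Function('s')(-223)), -1) = Pow(Add(7360, 31), -1) = Pow(7391, -1) = Rational(1, 7391)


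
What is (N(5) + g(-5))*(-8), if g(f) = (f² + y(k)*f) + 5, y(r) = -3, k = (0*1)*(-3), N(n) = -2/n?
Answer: -1784/5 ≈ -356.80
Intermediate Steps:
k = 0 (k = 0*(-3) = 0)
g(f) = 5 + f² - 3*f (g(f) = (f² - 3*f) + 5 = 5 + f² - 3*f)
(N(5) + g(-5))*(-8) = (-2/5 + (5 + (-5)² - 3*(-5)))*(-8) = (-2*⅕ + (5 + 25 + 15))*(-8) = (-⅖ + 45)*(-8) = (223/5)*(-8) = -1784/5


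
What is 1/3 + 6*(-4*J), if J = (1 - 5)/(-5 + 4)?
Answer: -287/3 ≈ -95.667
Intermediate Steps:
J = 4 (J = -4/(-1) = -4*(-1) = 4)
1/3 + 6*(-4*J) = 1/3 + 6*(-4*4) = 1/3 + 6*(-16) = 1/3 - 96 = -287/3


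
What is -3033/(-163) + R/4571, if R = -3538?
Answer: 13287149/745073 ≈ 17.833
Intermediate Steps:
-3033/(-163) + R/4571 = -3033/(-163) - 3538/4571 = -3033*(-1/163) - 3538*1/4571 = 3033/163 - 3538/4571 = 13287149/745073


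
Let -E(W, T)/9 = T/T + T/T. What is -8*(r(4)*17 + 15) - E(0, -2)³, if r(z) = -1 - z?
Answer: 6392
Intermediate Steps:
E(W, T) = -18 (E(W, T) = -9*(T/T + T/T) = -9*(1 + 1) = -9*2 = -18)
-8*(r(4)*17 + 15) - E(0, -2)³ = -8*((-1 - 1*4)*17 + 15) - 1*(-18)³ = -8*((-1 - 4)*17 + 15) - 1*(-5832) = -8*(-5*17 + 15) + 5832 = -8*(-85 + 15) + 5832 = -8*(-70) + 5832 = 560 + 5832 = 6392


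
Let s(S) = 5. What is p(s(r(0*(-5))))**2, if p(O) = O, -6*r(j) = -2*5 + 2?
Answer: 25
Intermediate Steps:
r(j) = 4/3 (r(j) = -(-2*5 + 2)/6 = -(-10 + 2)/6 = -1/6*(-8) = 4/3)
p(s(r(0*(-5))))**2 = 5**2 = 25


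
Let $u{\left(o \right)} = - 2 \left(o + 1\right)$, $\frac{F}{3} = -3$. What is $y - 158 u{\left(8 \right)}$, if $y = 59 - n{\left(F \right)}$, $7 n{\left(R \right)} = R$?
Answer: $\frac{20330}{7} \approx 2904.3$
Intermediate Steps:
$F = -9$ ($F = 3 \left(-3\right) = -9$)
$n{\left(R \right)} = \frac{R}{7}$
$y = \frac{422}{7}$ ($y = 59 - \frac{1}{7} \left(-9\right) = 59 - - \frac{9}{7} = 59 + \frac{9}{7} = \frac{422}{7} \approx 60.286$)
$u{\left(o \right)} = -2 - 2 o$ ($u{\left(o \right)} = - 2 \left(1 + o\right) = -2 - 2 o$)
$y - 158 u{\left(8 \right)} = \frac{422}{7} - 158 \left(-2 - 16\right) = \frac{422}{7} - -2844 = \frac{422}{7} + 2844 = \frac{20330}{7}$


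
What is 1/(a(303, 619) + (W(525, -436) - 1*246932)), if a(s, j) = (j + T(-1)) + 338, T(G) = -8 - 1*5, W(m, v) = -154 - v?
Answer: -1/245706 ≈ -4.0699e-6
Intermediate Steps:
T(G) = -13 (T(G) = -8 - 5 = -13)
a(s, j) = 325 + j (a(s, j) = (j - 13) + 338 = (-13 + j) + 338 = 325 + j)
1/(a(303, 619) + (W(525, -436) - 1*246932)) = 1/((325 + 619) + ((-154 - 1*(-436)) - 1*246932)) = 1/(944 + ((-154 + 436) - 246932)) = 1/(944 + (282 - 246932)) = 1/(944 - 246650) = 1/(-245706) = -1/245706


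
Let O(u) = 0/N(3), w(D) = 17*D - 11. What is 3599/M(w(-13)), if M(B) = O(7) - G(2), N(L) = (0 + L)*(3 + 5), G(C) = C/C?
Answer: -3599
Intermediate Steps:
G(C) = 1
N(L) = 8*L (N(L) = L*8 = 8*L)
w(D) = -11 + 17*D
O(u) = 0 (O(u) = 0/((8*3)) = 0/24 = 0*(1/24) = 0)
M(B) = -1 (M(B) = 0 - 1*1 = 0 - 1 = -1)
3599/M(w(-13)) = 3599/(-1) = 3599*(-1) = -3599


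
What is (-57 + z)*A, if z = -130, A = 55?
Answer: -10285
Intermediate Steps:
(-57 + z)*A = (-57 - 130)*55 = -187*55 = -10285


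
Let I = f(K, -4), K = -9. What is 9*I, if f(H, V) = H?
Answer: -81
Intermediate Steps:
I = -9
9*I = 9*(-9) = -81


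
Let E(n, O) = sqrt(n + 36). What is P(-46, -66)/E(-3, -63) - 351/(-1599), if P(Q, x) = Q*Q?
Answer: 9/41 + 2116*sqrt(33)/33 ≈ 368.57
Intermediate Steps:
E(n, O) = sqrt(36 + n)
P(Q, x) = Q**2
P(-46, -66)/E(-3, -63) - 351/(-1599) = (-46)**2/(sqrt(36 - 3)) - 351/(-1599) = 2116/(sqrt(33)) - 351*(-1/1599) = 2116*(sqrt(33)/33) + 9/41 = 2116*sqrt(33)/33 + 9/41 = 9/41 + 2116*sqrt(33)/33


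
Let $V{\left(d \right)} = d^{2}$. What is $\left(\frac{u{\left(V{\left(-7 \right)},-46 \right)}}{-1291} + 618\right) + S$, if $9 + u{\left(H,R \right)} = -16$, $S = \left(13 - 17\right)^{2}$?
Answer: $\frac{818519}{1291} \approx 634.02$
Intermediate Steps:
$S = 16$ ($S = \left(-4\right)^{2} = 16$)
$u{\left(H,R \right)} = -25$ ($u{\left(H,R \right)} = -9 - 16 = -25$)
$\left(\frac{u{\left(V{\left(-7 \right)},-46 \right)}}{-1291} + 618\right) + S = \left(- \frac{25}{-1291} + 618\right) + 16 = \left(\left(-25\right) \left(- \frac{1}{1291}\right) + 618\right) + 16 = \left(\frac{25}{1291} + 618\right) + 16 = \frac{797863}{1291} + 16 = \frac{818519}{1291}$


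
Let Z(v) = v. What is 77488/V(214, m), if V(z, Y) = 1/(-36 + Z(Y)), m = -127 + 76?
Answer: -6741456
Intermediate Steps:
m = -51
V(z, Y) = 1/(-36 + Y)
77488/V(214, m) = 77488/(1/(-36 - 51)) = 77488/(1/(-87)) = 77488/(-1/87) = 77488*(-87) = -6741456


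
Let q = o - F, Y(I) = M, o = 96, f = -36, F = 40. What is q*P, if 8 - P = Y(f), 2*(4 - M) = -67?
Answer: -1652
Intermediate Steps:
M = 75/2 (M = 4 - 1/2*(-67) = 4 + 67/2 = 75/2 ≈ 37.500)
Y(I) = 75/2
P = -59/2 (P = 8 - 1*75/2 = 8 - 75/2 = -59/2 ≈ -29.500)
q = 56 (q = 96 - 1*40 = 96 - 40 = 56)
q*P = 56*(-59/2) = -1652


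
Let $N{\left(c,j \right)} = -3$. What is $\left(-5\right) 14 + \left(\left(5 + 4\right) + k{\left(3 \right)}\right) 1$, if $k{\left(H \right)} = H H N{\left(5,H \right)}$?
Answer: $-88$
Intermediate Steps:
$k{\left(H \right)} = - 3 H^{2}$ ($k{\left(H \right)} = H H \left(-3\right) = H^{2} \left(-3\right) = - 3 H^{2}$)
$\left(-5\right) 14 + \left(\left(5 + 4\right) + k{\left(3 \right)}\right) 1 = \left(-5\right) 14 + \left(\left(5 + 4\right) - 3 \cdot 3^{2}\right) 1 = -70 + \left(9 - 27\right) 1 = -70 - 18 = -88$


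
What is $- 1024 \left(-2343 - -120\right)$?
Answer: $2276352$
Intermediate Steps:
$- 1024 \left(-2343 - -120\right) = - 1024 \left(-2343 + 120\right) = \left(-1024\right) \left(-2223\right) = 2276352$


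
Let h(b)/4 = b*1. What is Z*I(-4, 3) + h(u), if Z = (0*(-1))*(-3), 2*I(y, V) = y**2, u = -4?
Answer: -16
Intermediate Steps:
I(y, V) = y**2/2
h(b) = 4*b (h(b) = 4*(b*1) = 4*b)
Z = 0 (Z = 0*(-3) = 0)
Z*I(-4, 3) + h(u) = 0*((1/2)*(-4)**2) + 4*(-4) = 0*((1/2)*16) - 16 = 0*8 - 16 = 0 - 16 = -16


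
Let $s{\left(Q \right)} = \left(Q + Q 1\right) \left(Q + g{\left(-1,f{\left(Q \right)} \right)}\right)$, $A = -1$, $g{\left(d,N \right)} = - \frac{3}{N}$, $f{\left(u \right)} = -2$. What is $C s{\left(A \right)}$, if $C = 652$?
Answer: $-652$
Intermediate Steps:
$s{\left(Q \right)} = 2 Q \left(\frac{3}{2} + Q\right)$ ($s{\left(Q \right)} = \left(Q + Q 1\right) \left(Q - \frac{3}{-2}\right) = \left(Q + Q\right) \left(Q - - \frac{3}{2}\right) = 2 Q \left(Q + \frac{3}{2}\right) = 2 Q \left(\frac{3}{2} + Q\right)$)
$C s{\left(A \right)} = 652 \left(- (3 + 2 \left(-1\right))\right) = 652 \left(- (3 - 2)\right) = 652 \left(\left(-1\right) 1\right) = 652 \left(-1\right) = -652$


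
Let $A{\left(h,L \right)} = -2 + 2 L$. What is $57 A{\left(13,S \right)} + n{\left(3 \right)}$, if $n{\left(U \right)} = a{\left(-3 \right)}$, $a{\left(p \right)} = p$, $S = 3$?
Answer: $225$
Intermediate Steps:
$n{\left(U \right)} = -3$
$57 A{\left(13,S \right)} + n{\left(3 \right)} = 57 \left(-2 + 2 \cdot 3\right) - 3 = 57 \left(-2 + 6\right) - 3 = 57 \cdot 4 - 3 = 228 - 3 = 225$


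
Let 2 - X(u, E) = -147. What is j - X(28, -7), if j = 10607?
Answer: 10458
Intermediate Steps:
X(u, E) = 149 (X(u, E) = 2 - 1*(-147) = 2 + 147 = 149)
j - X(28, -7) = 10607 - 1*149 = 10607 - 149 = 10458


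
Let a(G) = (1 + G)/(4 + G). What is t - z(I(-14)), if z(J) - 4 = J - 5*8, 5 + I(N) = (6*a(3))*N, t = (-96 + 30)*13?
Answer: -769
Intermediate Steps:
a(G) = (1 + G)/(4 + G)
t = -858 (t = -66*13 = -858)
I(N) = -5 + 24*N/7 (I(N) = -5 + (6*((1 + 3)/(4 + 3)))*N = -5 + (6*(4/7))*N = -5 + 24*N/7)
z(J) = -36 + J (z(J) = 4 + (J - 5*8) = 4 + (J - 40) = 4 + (-40 + J) = -36 + J)
t - z(I(-14)) = -858 - (-36 + (-5 + (24/7)*(-14))) = -858 - (-36 + (-5 - 48)) = -858 - (-36 - 53) = -858 - 1*(-89) = -858 + 89 = -769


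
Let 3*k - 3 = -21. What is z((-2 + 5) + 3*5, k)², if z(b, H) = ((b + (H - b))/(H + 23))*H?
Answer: 1296/289 ≈ 4.4844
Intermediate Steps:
k = -6 (k = 1 + (⅓)*(-21) = 1 - 7 = -6)
z(b, H) = H²/(23 + H) (z(b, H) = (H/(23 + H))*H = H²/(23 + H))
z((-2 + 5) + 3*5, k)² = ((-6)²/(23 - 6))² = (36/17)² = 1296/289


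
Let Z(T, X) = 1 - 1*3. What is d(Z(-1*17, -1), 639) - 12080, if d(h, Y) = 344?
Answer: -11736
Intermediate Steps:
Z(T, X) = -2 (Z(T, X) = 1 - 3 = -2)
d(Z(-1*17, -1), 639) - 12080 = 344 - 12080 = -11736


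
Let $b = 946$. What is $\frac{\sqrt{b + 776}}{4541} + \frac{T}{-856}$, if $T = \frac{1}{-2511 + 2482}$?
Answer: $\frac{1}{24824} + \frac{\sqrt{1722}}{4541} \approx 0.0091786$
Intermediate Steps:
$T = - \frac{1}{29}$ ($T = \frac{1}{-29} = - \frac{1}{29} \approx -0.034483$)
$\frac{\sqrt{b + 776}}{4541} + \frac{T}{-856} = \frac{\sqrt{946 + 776}}{4541} - \frac{1}{29 \left(-856\right)} = \sqrt{1722} \cdot \frac{1}{4541} - - \frac{1}{24824} = \frac{\sqrt{1722}}{4541} + \frac{1}{24824} = \frac{1}{24824} + \frac{\sqrt{1722}}{4541}$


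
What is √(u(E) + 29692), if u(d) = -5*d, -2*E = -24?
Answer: 8*√463 ≈ 172.14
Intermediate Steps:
E = 12 (E = -½*(-24) = 12)
√(u(E) + 29692) = √(-5*12 + 29692) = √(-60 + 29692) = √29632 = 8*√463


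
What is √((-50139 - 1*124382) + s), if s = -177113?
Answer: I*√351634 ≈ 592.99*I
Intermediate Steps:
√((-50139 - 1*124382) + s) = √((-50139 - 1*124382) - 177113) = √((-50139 - 124382) - 177113) = √(-174521 - 177113) = √(-351634) = I*√351634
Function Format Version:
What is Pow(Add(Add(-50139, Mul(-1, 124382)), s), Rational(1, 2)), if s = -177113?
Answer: Mul(I, Pow(351634, Rational(1, 2))) ≈ Mul(592.99, I)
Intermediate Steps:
Pow(Add(Add(-50139, Mul(-1, 124382)), s), Rational(1, 2)) = Pow(Add(Add(-50139, Mul(-1, 124382)), -177113), Rational(1, 2)) = Pow(Add(Add(-50139, -124382), -177113), Rational(1, 2)) = Pow(Add(-174521, -177113), Rational(1, 2)) = Pow(-351634, Rational(1, 2)) = Mul(I, Pow(351634, Rational(1, 2)))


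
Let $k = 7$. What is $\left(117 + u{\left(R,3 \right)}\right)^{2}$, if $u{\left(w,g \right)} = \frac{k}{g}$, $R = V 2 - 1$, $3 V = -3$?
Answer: $\frac{128164}{9} \approx 14240.0$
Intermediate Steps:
$V = -1$ ($V = \frac{1}{3} \left(-3\right) = -1$)
$R = -3$ ($R = \left(-1\right) 2 - 1 = -2 - 1 = -3$)
$u{\left(w,g \right)} = \frac{7}{g}$
$\left(117 + u{\left(R,3 \right)}\right)^{2} = \left(117 + \frac{7}{3}\right)^{2} = \left(\frac{358}{3}\right)^{2} = \frac{128164}{9}$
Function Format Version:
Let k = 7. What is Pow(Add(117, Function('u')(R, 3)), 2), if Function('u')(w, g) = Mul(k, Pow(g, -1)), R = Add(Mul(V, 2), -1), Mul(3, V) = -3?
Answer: Rational(128164, 9) ≈ 14240.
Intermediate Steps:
V = -1 (V = Mul(Rational(1, 3), -3) = -1)
R = -3 (R = Add(Mul(-1, 2), -1) = Add(-2, -1) = -3)
Function('u')(w, g) = Mul(7, Pow(g, -1))
Pow(Add(117, Function('u')(R, 3)), 2) = Pow(Add(117, Mul(7, Pow(3, -1))), 2) = Pow(Add(117, Mul(7, Rational(1, 3))), 2) = Pow(Add(117, Rational(7, 3)), 2) = Pow(Rational(358, 3), 2) = Rational(128164, 9)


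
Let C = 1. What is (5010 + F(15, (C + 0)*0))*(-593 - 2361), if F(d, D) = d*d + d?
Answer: -15508500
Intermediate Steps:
F(d, D) = d + d**2 (F(d, D) = d**2 + d = d + d**2)
(5010 + F(15, (C + 0)*0))*(-593 - 2361) = (5010 + 15*(1 + 15))*(-593 - 2361) = (5010 + 15*16)*(-2954) = (5010 + 240)*(-2954) = 5250*(-2954) = -15508500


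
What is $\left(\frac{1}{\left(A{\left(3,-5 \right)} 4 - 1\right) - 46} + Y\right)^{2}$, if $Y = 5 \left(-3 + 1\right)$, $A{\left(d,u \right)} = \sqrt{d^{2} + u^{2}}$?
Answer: $\frac{278790353}{2772225} + \frac{133576 \sqrt{34}}{2772225} \approx 100.85$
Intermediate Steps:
$Y = -10$ ($Y = 5 \left(-2\right) = -10$)
$\left(\frac{1}{\left(A{\left(3,-5 \right)} 4 - 1\right) - 46} + Y\right)^{2} = \left(\frac{1}{\left(\sqrt{3^{2} + \left(-5\right)^{2}} \cdot 4 - 1\right) - 46} - 10\right)^{2} = \left(\frac{1}{\left(\sqrt{9 + 25} \cdot 4 - 1\right) - 46} - 10\right)^{2} = \left(\frac{1}{\left(\sqrt{34} \cdot 4 - 1\right) - 46} - 10\right)^{2} = \left(\frac{1}{\left(4 \sqrt{34} - 1\right) - 46} - 10\right)^{2} = \left(\frac{1}{\left(-1 + 4 \sqrt{34}\right) - 46} - 10\right)^{2} = \left(\frac{1}{-47 + 4 \sqrt{34}} - 10\right)^{2} = \left(-10 + \frac{1}{-47 + 4 \sqrt{34}}\right)^{2}$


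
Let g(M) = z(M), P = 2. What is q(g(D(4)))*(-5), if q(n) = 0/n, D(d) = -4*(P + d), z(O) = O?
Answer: 0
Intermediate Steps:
D(d) = -8 - 4*d (D(d) = -4*(2 + d) = -8 - 4*d)
g(M) = M
q(n) = 0
q(g(D(4)))*(-5) = 0*(-5) = 0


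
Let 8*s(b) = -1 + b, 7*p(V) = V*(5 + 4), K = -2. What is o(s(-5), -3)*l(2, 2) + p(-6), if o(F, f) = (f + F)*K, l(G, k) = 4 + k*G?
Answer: 366/7 ≈ 52.286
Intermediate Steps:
l(G, k) = 4 + G*k
p(V) = 9*V/7 (p(V) = (V*(5 + 4))/7 = (V*9)/7 = (9*V)/7 = 9*V/7)
s(b) = -⅛ + b/8 (s(b) = (-1 + b)/8 = -⅛ + b/8)
o(F, f) = -2*F - 2*f (o(F, f) = (f + F)*(-2) = (F + f)*(-2) = -2*F - 2*f)
o(s(-5), -3)*l(2, 2) + p(-6) = (-2*(-⅛ + (⅛)*(-5)) - 2*(-3))*(4 + 2*2) + (9/7)*(-6) = (-2*(-⅛ - 5/8) + 6)*(4 + 4) - 54/7 = (-2*(-¾) + 6)*8 - 54/7 = (3/2 + 6)*8 - 54/7 = (15/2)*8 - 54/7 = 60 - 54/7 = 366/7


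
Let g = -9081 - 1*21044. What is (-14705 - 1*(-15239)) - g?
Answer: 30659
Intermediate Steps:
g = -30125 (g = -9081 - 21044 = -30125)
(-14705 - 1*(-15239)) - g = (-14705 - 1*(-15239)) - 1*(-30125) = (-14705 + 15239) + 30125 = 534 + 30125 = 30659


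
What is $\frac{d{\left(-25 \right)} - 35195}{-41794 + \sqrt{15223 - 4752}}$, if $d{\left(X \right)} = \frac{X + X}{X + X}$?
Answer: $\frac{1470898036}{1746727965} + \frac{35194 \sqrt{10471}}{1746727965} \approx 0.84415$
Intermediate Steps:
$d{\left(X \right)} = 1$ ($d{\left(X \right)} = \frac{2 X}{2 X} = 2 X \frac{1}{2 X} = 1$)
$\frac{d{\left(-25 \right)} - 35195}{-41794 + \sqrt{15223 - 4752}} = \frac{1 - 35195}{-41794 + \sqrt{15223 - 4752}} = - \frac{35194}{-41794 + \sqrt{10471}}$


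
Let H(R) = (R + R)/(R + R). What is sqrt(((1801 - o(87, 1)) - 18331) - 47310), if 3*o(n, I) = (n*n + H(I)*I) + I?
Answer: I*sqrt(597273)/3 ≈ 257.61*I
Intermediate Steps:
H(R) = 1 (H(R) = (2*R)/((2*R)) = (2*R)*(1/(2*R)) = 1)
o(n, I) = n**2/3 + 2*I/3 (o(n, I) = ((n*n + 1*I) + I)/3 = ((n**2 + I) + I)/3 = ((I + n**2) + I)/3 = (n**2 + 2*I)/3 = n**2/3 + 2*I/3)
sqrt(((1801 - o(87, 1)) - 18331) - 47310) = sqrt(((1801 - ((1/3)*87**2 + (2/3)*1)) - 18331) - 47310) = sqrt(((1801 - ((1/3)*7569 + 2/3)) - 18331) - 47310) = sqrt(((1801 - (2523 + 2/3)) - 18331) - 47310) = sqrt(((1801 - 1*7571/3) - 18331) - 47310) = sqrt(((1801 - 7571/3) - 18331) - 47310) = sqrt((-2168/3 - 18331) - 47310) = sqrt(-57161/3 - 47310) = sqrt(-199091/3) = I*sqrt(597273)/3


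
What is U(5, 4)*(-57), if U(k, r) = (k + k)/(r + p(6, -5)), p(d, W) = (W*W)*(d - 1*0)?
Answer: -285/77 ≈ -3.7013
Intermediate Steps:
p(d, W) = d*W**2 (p(d, W) = W**2*(d + 0) = W**2*d = d*W**2)
U(k, r) = 2*k/(150 + r) (U(k, r) = (k + k)/(r + 6*(-5)**2) = (2*k)/(r + 6*25) = (2*k)/(r + 150) = (2*k)/(150 + r) = 2*k/(150 + r))
U(5, 4)*(-57) = (2*5/(150 + 4))*(-57) = (2*5/154)*(-57) = (2*5*(1/154))*(-57) = (5/77)*(-57) = -285/77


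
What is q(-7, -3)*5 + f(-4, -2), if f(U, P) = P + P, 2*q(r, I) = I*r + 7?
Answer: 66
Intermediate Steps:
q(r, I) = 7/2 + I*r/2 (q(r, I) = (I*r + 7)/2 = (7 + I*r)/2 = 7/2 + I*r/2)
f(U, P) = 2*P
q(-7, -3)*5 + f(-4, -2) = (7/2 + (½)*(-3)*(-7))*5 + 2*(-2) = (7/2 + 21/2)*5 - 4 = 14*5 - 4 = 70 - 4 = 66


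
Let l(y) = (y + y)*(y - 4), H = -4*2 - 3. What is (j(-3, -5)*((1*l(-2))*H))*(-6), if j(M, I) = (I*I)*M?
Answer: -118800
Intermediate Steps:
j(M, I) = M*I**2 (j(M, I) = I**2*M = M*I**2)
H = -11 (H = -8 - 3 = -11)
l(y) = 2*y*(-4 + y) (l(y) = (2*y)*(-4 + y) = 2*y*(-4 + y))
(j(-3, -5)*((1*l(-2))*H))*(-6) = ((-3*(-5)**2)*((1*(2*(-2)*(-4 - 2)))*(-11)))*(-6) = ((-3*25)*((1*(2*(-2)*(-6)))*(-11)))*(-6) = -75*1*24*(-11)*(-6) = -1800*(-11)*(-6) = -75*(-264)*(-6) = 19800*(-6) = -118800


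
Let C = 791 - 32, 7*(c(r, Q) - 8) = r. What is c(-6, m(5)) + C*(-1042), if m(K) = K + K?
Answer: -5536096/7 ≈ -7.9087e+5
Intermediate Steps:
m(K) = 2*K
c(r, Q) = 8 + r/7
C = 759
c(-6, m(5)) + C*(-1042) = (8 + (⅐)*(-6)) + 759*(-1042) = (8 - 6/7) - 790878 = 50/7 - 790878 = -5536096/7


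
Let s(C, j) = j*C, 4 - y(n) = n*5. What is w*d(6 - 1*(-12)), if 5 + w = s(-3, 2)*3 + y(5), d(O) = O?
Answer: -792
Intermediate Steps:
y(n) = 4 - 5*n (y(n) = 4 - n*5 = 4 - 5*n)
s(C, j) = C*j
w = -44 (w = -5 + (-3*2*3 + (4 - 5*5)) = -5 + (-6*3 + (4 - 25)) = -5 + (-18 - 21) = -5 - 39 = -44)
w*d(6 - 1*(-12)) = -44*(6 - 1*(-12)) = -44*(6 + 12) = -44*18 = -792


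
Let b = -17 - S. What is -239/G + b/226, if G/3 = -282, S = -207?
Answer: 107377/95598 ≈ 1.1232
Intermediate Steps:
G = -846 (G = 3*(-282) = -846)
b = 190 (b = -17 - 1*(-207) = -17 + 207 = 190)
-239/G + b/226 = -239/(-846) + 190/226 = -239*(-1/846) + 190*(1/226) = 239/846 + 95/113 = 107377/95598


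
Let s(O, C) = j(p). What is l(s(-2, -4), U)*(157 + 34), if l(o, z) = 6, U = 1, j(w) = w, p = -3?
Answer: 1146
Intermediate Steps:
s(O, C) = -3
l(s(-2, -4), U)*(157 + 34) = 6*(157 + 34) = 6*191 = 1146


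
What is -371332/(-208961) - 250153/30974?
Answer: -40770583665/6472358014 ≈ -6.2992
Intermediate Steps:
-371332/(-208961) - 250153/30974 = -371332*(-1/208961) - 250153*1/30974 = 371332/208961 - 250153/30974 = -40770583665/6472358014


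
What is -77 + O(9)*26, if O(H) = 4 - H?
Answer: -207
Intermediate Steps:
-77 + O(9)*26 = -77 + (4 - 1*9)*26 = -77 + (4 - 9)*26 = -77 - 5*26 = -77 - 130 = -207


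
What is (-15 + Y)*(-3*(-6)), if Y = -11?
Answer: -468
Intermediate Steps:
(-15 + Y)*(-3*(-6)) = (-15 - 11)*(-3*(-6)) = -26*18 = -468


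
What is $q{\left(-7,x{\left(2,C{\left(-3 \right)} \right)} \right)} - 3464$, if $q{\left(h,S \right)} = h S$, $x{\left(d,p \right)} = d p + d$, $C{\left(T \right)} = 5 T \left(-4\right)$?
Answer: $-4318$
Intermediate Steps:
$C{\left(T \right)} = - 20 T$ ($C{\left(T \right)} = 5 \left(- 4 T\right) = - 20 T$)
$x{\left(d,p \right)} = d + d p$
$q{\left(h,S \right)} = S h$
$q{\left(-7,x{\left(2,C{\left(-3 \right)} \right)} \right)} - 3464 = 2 \left(1 - -60\right) \left(-7\right) - 3464 = 2 \left(1 + 60\right) \left(-7\right) - 3464 = 2 \cdot 61 \left(-7\right) - 3464 = 122 \left(-7\right) - 3464 = -854 - 3464 = -4318$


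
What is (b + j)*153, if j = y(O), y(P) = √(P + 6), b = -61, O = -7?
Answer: -9333 + 153*I ≈ -9333.0 + 153.0*I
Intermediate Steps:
y(P) = √(6 + P)
j = I (j = √(6 - 7) = √(-1) = I ≈ 1.0*I)
(b + j)*153 = (-61 + I)*153 = -9333 + 153*I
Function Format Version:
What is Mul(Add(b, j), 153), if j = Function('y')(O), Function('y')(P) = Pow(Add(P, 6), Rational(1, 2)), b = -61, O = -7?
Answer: Add(-9333, Mul(153, I)) ≈ Add(-9333.0, Mul(153.00, I))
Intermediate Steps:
Function('y')(P) = Pow(Add(6, P), Rational(1, 2))
j = I (j = Pow(Add(6, -7), Rational(1, 2)) = Pow(-1, Rational(1, 2)) = I ≈ Mul(1.0000, I))
Mul(Add(b, j), 153) = Mul(Add(-61, I), 153) = Add(-9333, Mul(153, I))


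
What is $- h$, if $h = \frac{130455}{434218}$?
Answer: $- \frac{130455}{434218} \approx -0.30044$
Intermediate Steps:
$h = \frac{130455}{434218}$ ($h = 130455 \cdot \frac{1}{434218} = \frac{130455}{434218} \approx 0.30044$)
$- h = \left(-1\right) \frac{130455}{434218} = - \frac{130455}{434218}$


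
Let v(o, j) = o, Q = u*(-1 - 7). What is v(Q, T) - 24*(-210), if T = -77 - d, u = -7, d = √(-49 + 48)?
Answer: 5096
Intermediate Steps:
d = I (d = √(-1) = I ≈ 1.0*I)
T = -77 - I ≈ -77.0 - 1.0*I
Q = 56 (Q = -7*(-1 - 7) = -7*(-8) = 56)
v(Q, T) - 24*(-210) = 56 - 24*(-210) = 56 + 5040 = 5096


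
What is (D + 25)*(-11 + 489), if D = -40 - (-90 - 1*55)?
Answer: 62140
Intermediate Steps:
D = 105 (D = -40 - (-90 - 55) = -40 - 1*(-145) = -40 + 145 = 105)
(D + 25)*(-11 + 489) = (105 + 25)*(-11 + 489) = 130*478 = 62140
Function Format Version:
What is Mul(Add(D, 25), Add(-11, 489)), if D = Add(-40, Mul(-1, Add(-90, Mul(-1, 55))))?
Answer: 62140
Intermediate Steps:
D = 105 (D = Add(-40, Mul(-1, Add(-90, -55))) = Add(-40, Mul(-1, -145)) = Add(-40, 145) = 105)
Mul(Add(D, 25), Add(-11, 489)) = Mul(Add(105, 25), Add(-11, 489)) = Mul(130, 478) = 62140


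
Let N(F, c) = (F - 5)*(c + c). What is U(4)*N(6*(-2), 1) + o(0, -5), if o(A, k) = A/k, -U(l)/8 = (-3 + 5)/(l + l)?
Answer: 68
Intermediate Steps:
U(l) = -8/l (U(l) = -8*(-3 + 5)/(l + l) = -16/(2*l) = -16*1/(2*l) = -8/l)
N(F, c) = 2*c*(-5 + F) (N(F, c) = (-5 + F)*(2*c) = 2*c*(-5 + F))
U(4)*N(6*(-2), 1) + o(0, -5) = (-8/4)*(2*1*(-5 + 6*(-2))) + 0/(-5) = (-8*1/4)*(2*1*(-5 - 12)) + 0*(-1/5) = -4*(-17) + 0 = -2*(-34) + 0 = 68 + 0 = 68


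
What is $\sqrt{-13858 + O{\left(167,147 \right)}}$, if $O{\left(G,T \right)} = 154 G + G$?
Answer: $\sqrt{12027} \approx 109.67$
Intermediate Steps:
$O{\left(G,T \right)} = 155 G$
$\sqrt{-13858 + O{\left(167,147 \right)}} = \sqrt{-13858 + 155 \cdot 167} = \sqrt{-13858 + 25885} = \sqrt{12027}$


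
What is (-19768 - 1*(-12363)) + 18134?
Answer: 10729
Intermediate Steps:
(-19768 - 1*(-12363)) + 18134 = (-19768 + 12363) + 18134 = -7405 + 18134 = 10729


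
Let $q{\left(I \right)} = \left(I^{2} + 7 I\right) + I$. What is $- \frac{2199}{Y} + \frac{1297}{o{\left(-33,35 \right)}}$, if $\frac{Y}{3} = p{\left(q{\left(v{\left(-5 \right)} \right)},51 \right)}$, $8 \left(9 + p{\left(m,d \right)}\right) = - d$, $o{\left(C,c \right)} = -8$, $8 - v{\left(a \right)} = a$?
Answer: $- \frac{112619}{984} \approx -114.45$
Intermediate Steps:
$v{\left(a \right)} = 8 - a$
$q{\left(I \right)} = I^{2} + 8 I$
$p{\left(m,d \right)} = -9 - \frac{d}{8}$ ($p{\left(m,d \right)} = -9 + \frac{\left(-1\right) d}{8} = -9 - \frac{d}{8}$)
$Y = - \frac{369}{8}$ ($Y = 3 \left(-9 - \frac{51}{8}\right) = 3 \left(- \frac{123}{8}\right) = - \frac{369}{8} \approx -46.125$)
$- \frac{2199}{Y} + \frac{1297}{o{\left(-33,35 \right)}} = - \frac{2199}{- \frac{369}{8}} + \frac{1297}{-8} = \left(-2199\right) \left(- \frac{8}{369}\right) + 1297 \left(- \frac{1}{8}\right) = \frac{5864}{123} - \frac{1297}{8} = - \frac{112619}{984}$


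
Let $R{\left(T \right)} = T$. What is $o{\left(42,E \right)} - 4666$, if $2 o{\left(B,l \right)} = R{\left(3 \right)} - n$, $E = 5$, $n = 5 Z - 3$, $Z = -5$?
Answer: $- \frac{9301}{2} \approx -4650.5$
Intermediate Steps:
$n = -28$ ($n = 5 \left(-5\right) - 3 = -25 - 3 = -28$)
$o{\left(B,l \right)} = \frac{31}{2}$ ($o{\left(B,l \right)} = \frac{3 - -28}{2} = \frac{3 + 28}{2} = \frac{1}{2} \cdot 31 = \frac{31}{2}$)
$o{\left(42,E \right)} - 4666 = \frac{31}{2} - 4666 = - \frac{9301}{2}$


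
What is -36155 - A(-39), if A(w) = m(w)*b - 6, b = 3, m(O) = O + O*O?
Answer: -40595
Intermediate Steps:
m(O) = O + O**2
A(w) = -6 + 3*w*(1 + w) (A(w) = (w*(1 + w))*3 - 6 = 3*w*(1 + w) - 6 = -6 + 3*w*(1 + w))
-36155 - A(-39) = -36155 - (-6 + 3*(-39)*(1 - 39)) = -36155 - (-6 + 3*(-39)*(-38)) = -36155 - (-6 + 4446) = -36155 - 1*4440 = -36155 - 4440 = -40595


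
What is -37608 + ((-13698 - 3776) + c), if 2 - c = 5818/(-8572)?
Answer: -236069971/4286 ≈ -55079.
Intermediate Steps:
c = 11481/4286 (c = 2 - 5818/(-8572) = 2 - 5818*(-1)/8572 = 2 - 1*(-2909/4286) = 2 + 2909/4286 = 11481/4286 ≈ 2.6787)
-37608 + ((-13698 - 3776) + c) = -37608 + ((-13698 - 3776) + 11481/4286) = -37608 + (-17474 + 11481/4286) = -37608 - 74882083/4286 = -236069971/4286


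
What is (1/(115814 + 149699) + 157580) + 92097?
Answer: 66292489302/265513 ≈ 2.4968e+5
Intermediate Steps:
(1/(115814 + 149699) + 157580) + 92097 = (1/265513 + 157580) + 92097 = 41839538541/265513 + 92097 = 66292489302/265513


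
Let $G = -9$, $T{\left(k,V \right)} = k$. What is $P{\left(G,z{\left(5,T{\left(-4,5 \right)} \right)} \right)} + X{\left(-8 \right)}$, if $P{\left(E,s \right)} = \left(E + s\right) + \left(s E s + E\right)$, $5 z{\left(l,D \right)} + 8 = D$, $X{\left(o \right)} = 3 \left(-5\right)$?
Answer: $- \frac{2181}{25} \approx -87.24$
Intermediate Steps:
$X{\left(o \right)} = -15$
$z{\left(l,D \right)} = - \frac{8}{5} + \frac{D}{5}$
$P{\left(E,s \right)} = s + 2 E + E s^{2}$ ($P{\left(E,s \right)} = \left(E + s\right) + \left(E s s + E\right) = \left(E + s\right) + \left(E s^{2} + E\right) = \left(E + s\right) + \left(E + E s^{2}\right) = s + 2 E + E s^{2}$)
$P{\left(G,z{\left(5,T{\left(-4,5 \right)} \right)} \right)} + X{\left(-8 \right)} = \left(\left(- \frac{8}{5} + \frac{1}{5} \left(-4\right)\right) + 2 \left(-9\right) - 9 \left(- \frac{8}{5} + \frac{1}{5} \left(-4\right)\right)^{2}\right) - 15 = \left(\left(- \frac{8}{5} - \frac{4}{5}\right) - 18 - 9 \left(- \frac{8}{5} - \frac{4}{5}\right)^{2}\right) - 15 = \left(- \frac{12}{5} - 18 - 9 \left(- \frac{12}{5}\right)^{2}\right) - 15 = \left(- \frac{12}{5} - 18 - \frac{1296}{25}\right) - 15 = - \frac{1806}{25} - 15 = - \frac{2181}{25}$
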